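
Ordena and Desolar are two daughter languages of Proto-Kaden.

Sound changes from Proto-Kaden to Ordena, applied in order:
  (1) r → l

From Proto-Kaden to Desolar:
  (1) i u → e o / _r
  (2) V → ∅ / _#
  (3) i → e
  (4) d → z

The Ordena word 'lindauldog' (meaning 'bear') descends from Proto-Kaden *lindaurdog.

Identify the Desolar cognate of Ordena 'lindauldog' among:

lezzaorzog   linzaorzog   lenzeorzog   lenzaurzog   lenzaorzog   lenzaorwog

lenzaorzog

Desolar: start from *lindaurdog.
  rule 1 (pre-rhotic lowering): lindaurdog → lindaordog
  rule 2: no change — lindaordog
  rule 3 (vowel merger): lindaordog → lendaordog
  rule 4 (unconditioned shift): lendaordog → lenzaorzog
  ⇒ Desolar lenzaorzog
The other candidates each miss or misapply at least one Desolar change.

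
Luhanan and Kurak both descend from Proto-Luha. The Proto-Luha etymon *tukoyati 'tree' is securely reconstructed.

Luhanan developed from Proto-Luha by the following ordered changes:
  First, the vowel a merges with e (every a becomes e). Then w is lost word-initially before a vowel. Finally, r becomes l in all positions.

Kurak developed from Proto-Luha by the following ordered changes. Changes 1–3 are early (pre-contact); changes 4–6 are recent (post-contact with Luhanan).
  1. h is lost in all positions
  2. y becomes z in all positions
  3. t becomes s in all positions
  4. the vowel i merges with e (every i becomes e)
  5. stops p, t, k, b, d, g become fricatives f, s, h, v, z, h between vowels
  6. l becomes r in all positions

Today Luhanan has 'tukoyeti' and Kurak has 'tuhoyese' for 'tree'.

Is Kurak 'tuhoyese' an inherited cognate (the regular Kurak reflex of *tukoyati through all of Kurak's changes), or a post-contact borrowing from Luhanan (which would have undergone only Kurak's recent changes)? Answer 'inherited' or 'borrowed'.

If inherited, *tukoyati would pass through all of Kurak's changes:
Kurak: *tukoyati
  tukoyati (rule 1 does not apply)
  tukoyati → tukozati   [unconditioned shift]
  tukozati → sukozasi   [unconditioned shift]
  sukozasi → sukozase   [vowel merger]
  sukozase → suhozase   [intervocalic lenition]
  suhozase (rule 6 does not apply)
  giving Kurak suhozase.
If borrowed from Luhanan 'tukoyeti' after the early changes, it would undergo only the recent ones:
  rule 4 (vowel merger): tukoyeti → tukoyete
  rule 5 (intervocalic lenition): tukoyete → tuhoyese
  rule 6 (unconditioned shift): no change (tuhoyese)
  ⇒ as a loan: tuhoyese
Kurak 'tuhoyese' matches the loan outcome 'tuhoyese', not the inherited 'suhozase' — it skipped the early Kurak changes, so it was borrowed from Luhanan.

borrowed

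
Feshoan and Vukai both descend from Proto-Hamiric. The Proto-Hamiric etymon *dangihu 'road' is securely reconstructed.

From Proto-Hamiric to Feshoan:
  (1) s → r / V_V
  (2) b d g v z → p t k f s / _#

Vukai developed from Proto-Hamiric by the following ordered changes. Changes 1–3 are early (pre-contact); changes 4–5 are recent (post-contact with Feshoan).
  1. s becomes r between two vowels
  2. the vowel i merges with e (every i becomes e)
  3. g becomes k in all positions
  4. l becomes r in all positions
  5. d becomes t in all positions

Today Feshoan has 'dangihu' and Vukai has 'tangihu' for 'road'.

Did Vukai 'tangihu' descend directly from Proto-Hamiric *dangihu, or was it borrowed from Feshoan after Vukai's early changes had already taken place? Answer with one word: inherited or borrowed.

borrowed

If inherited, *dangihu would pass through all of Vukai's changes:
Vukai: start from *dangihu.
  rule 1: no change — dangihu
  rule 2 (vowel merger): dangihu → dangehu
  rule 3 (unconditioned shift): dangehu → dankehu
  rule 4: no change — dankehu
  rule 5 (unconditioned shift): dankehu → tankehu
  ⇒ Vukai tankehu
If borrowed from Feshoan 'dangihu' after the early changes, it would undergo only the recent ones:
  rule 4 (unconditioned shift): no change (dangihu)
  rule 5 (unconditioned shift): dangihu → tangihu
  ⇒ as a loan: tangihu
Vukai 'tangihu' matches the loan outcome 'tangihu', not the inherited 'tankehu' — it skipped the early Vukai changes, so it was borrowed from Feshoan.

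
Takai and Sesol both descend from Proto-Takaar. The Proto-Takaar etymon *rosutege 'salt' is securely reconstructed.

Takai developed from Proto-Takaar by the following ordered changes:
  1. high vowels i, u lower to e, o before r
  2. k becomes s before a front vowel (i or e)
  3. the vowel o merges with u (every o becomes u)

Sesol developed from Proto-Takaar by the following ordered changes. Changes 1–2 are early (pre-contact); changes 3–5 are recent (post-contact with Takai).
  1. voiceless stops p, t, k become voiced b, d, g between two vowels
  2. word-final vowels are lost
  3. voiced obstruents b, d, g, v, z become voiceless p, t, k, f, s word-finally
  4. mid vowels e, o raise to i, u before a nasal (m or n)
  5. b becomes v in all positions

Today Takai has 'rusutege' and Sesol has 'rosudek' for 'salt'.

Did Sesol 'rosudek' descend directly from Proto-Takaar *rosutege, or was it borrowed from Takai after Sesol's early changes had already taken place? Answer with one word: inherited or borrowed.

inherited

If inherited, *rosutege would pass through all of Sesol's changes:
Sesol: *rosutege > rosudege > rosudeg > rosudek  (by intervocalic voicing, apocope, final devoicing)
If borrowed from Takai 'rusutege' after the early changes, it would undergo only the recent ones:
  rule 3 (final devoicing): no change (rusutege)
  rule 4 (pre-nasal raising): no change (rusutege)
  rule 5 (unconditioned shift): no change (rusutege)
  ⇒ as a loan: rusutege
Sesol 'rosudek' matches the inherited outcome exactly, so it is an inherited cognate, not a loan.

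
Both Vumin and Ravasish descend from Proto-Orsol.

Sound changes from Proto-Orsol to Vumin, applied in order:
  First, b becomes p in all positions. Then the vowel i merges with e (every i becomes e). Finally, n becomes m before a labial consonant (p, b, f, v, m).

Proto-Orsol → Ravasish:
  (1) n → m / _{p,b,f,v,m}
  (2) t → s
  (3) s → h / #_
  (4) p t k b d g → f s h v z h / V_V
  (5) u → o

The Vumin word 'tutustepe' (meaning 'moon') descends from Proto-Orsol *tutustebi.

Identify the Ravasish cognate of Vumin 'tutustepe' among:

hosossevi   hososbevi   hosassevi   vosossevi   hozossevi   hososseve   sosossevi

Ravasish: *tutustebi > susussebi > husussebi > husussevi > hosossevi  (by unconditioned shift, debuccalisation, intervocalic lenition, vowel merger)
The other candidates each miss or misapply at least one Ravasish change.

hosossevi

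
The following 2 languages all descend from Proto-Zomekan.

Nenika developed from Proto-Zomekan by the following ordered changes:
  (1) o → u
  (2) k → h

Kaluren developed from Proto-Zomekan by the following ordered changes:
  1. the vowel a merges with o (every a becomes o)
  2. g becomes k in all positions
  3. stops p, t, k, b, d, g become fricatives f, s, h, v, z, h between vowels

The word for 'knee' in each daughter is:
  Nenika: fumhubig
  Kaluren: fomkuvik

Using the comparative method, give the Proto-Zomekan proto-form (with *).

Position 2: Nenika has u, Kaluren has o. Taking the neighbouring segments as reconstructed: Nenika u could go back to *o or *u; Kaluren o could go back to *a or *o — the one source consistent with every daughter is *o.
Position 6: Nenika has b, Kaluren has v. Nenika preserves b here (none of its changes turn any other segment into b), so the proto-segment is *b.
Verify the candidate proto-form against each daughter:
Nenika: *fomkubig
  fomkubig → fumkubig   [vowel merger]
  fumkubig → fumhubig   [unconditioned shift]
  giving Nenika fumhubig.
Kaluren: start from *fomkubig.
  rule 1: no change — fomkubig
  rule 2 (unconditioned shift): fomkubig → fomkubik
  rule 3 (intervocalic lenition): fomkubik → fomkuvik
  ⇒ Kaluren fomkuvik
No other proto-form is consistent with every reflex, so the reconstruction is *fomkubig.

*fomkubig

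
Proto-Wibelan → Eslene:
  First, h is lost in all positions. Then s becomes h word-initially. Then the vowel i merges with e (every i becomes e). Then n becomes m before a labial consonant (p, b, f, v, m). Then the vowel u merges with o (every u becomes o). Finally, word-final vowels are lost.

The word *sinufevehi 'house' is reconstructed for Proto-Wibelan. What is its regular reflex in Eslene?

henofeve

Eslene: start from *sinufevehi.
  rule 1 (h-loss): sinufevehi → sinufevei
  rule 2 (debuccalisation): sinufevei → hinufevei
  rule 3 (vowel merger): hinufevei → henufevee
  rule 4: no change — henufevee
  rule 5 (vowel merger): henufevee → henofevee
  rule 6 (apocope): henofevee → henofeve
  ⇒ Eslene henofeve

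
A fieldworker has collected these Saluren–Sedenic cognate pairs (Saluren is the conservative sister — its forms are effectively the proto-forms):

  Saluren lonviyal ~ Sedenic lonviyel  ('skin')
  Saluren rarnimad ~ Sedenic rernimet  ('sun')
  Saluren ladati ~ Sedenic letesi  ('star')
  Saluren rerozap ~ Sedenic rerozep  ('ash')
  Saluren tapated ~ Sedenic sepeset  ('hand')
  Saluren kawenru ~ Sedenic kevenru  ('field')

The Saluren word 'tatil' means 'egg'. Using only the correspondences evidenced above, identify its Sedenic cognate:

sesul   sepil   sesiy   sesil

sesil

tapated ~ sepeset — Saluren t corresponds to Sedenic s word-initially before a back vowel.
lonviyal ~ lonviyel, rarnimad ~ rernimet — Saluren a corresponds to Sedenic e after a consonant, before a consonant other than r, m, n, p, b, f, v.
ladati ~ letesi — Saluren t corresponds to Sedenic s between vowels (before a front vowel).
Applying these to Saluren 'tatil':
  tatil → satil   (t→s word-initially before a back vowel)
  satil → setil   (a→e after a consonant, before a consonant other than r, m, n, p, b, f, v)
  setil → sesil   (t→s between vowels (before a front vowel))
So the Sedenic cognate is 'sesil'.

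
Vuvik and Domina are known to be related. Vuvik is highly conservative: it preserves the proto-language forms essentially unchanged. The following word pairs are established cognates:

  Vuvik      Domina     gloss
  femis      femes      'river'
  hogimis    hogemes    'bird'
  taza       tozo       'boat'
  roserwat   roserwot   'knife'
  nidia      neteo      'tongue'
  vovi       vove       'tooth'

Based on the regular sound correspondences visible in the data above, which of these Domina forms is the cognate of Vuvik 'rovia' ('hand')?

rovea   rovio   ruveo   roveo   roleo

nidia ~ neteo — Vuvik i corresponds to Domina e after a consonant, before a back vowel.
nidia ~ neteo — Vuvik a corresponds to Domina o word-finally.
Applying these to Vuvik 'rovia':
  rovia → rovea   (i→e after a consonant, before a back vowel)
  rovea → roveo   (a→o word-finally)
So the Domina cognate is 'roveo'.

roveo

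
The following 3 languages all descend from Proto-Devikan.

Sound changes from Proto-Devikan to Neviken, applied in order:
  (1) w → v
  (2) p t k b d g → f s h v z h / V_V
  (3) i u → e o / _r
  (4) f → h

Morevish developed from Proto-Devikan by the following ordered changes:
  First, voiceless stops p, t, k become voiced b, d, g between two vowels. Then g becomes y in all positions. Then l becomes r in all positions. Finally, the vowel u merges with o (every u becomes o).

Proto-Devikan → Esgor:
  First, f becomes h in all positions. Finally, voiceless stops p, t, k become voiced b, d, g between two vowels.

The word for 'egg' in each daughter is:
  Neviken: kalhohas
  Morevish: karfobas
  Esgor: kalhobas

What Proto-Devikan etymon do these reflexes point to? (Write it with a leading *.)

*kalfopas

Position 3: Neviken has l, Morevish has r, Esgor has l. Neviken preserves l here (none of its changes turn any other segment into l), so the proto-segment is *l.
Position 6: Neviken has h, Morevish has b, Esgor has b. Taking the neighbouring segments as reconstructed: Neviken h could go back to *p or *k or *g or *f or *h; Morevish b could go back to *p or *b; Esgor b could go back to *p or *b — the one source consistent with every daughter is *p.
Position 4: Neviken has h, Morevish has f, Esgor has h. Morevish preserves f here (none of its changes turn any other segment into f), so the proto-segment is *f.
Continuing position by position gives *kalfopas; check it forward:
Neviken: *kalfopas > kalfofas > kalhohas  (by intervocalic lenition, unconditioned shift)
Morevish: start from *kalfopas.
  rule 1 (intervocalic voicing): kalfopas → kalfobas
  rule 2: no change — kalfobas
  rule 3 (unconditioned shift): kalfobas → karfobas
  rule 4: no change — karfobas
  ⇒ Morevish karfobas
Esgor: start from *kalfopas.
  rule 1 (unconditioned shift): kalfopas → kalhopas
  rule 2 (intervocalic voicing): kalhopas → kalhobas
  ⇒ Esgor kalhobas
*kalfopas is the unique common source.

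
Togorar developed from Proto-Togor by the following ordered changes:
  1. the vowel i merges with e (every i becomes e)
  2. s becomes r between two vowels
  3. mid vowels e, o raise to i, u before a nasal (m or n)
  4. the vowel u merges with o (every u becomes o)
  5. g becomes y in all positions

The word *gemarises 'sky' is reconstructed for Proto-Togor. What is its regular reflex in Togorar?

Togorar: *gemarises
  gemarises → gemareses   [vowel merger]
  gemareses → gemareres   [rhotacism]
  gemareres → gimareres   [pre-nasal raising]
  gimareres (rule 4 does not apply)
  gimareres → yimareres   [unconditioned shift]
  giving Togorar yimareres.

yimareres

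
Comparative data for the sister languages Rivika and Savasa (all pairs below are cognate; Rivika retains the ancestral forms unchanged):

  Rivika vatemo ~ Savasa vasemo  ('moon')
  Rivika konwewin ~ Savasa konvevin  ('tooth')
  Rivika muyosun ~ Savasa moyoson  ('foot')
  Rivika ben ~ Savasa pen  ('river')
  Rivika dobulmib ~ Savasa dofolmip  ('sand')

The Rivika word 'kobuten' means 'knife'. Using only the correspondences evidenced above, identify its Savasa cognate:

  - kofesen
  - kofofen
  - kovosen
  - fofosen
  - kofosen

dobulmib ~ dofolmip — Rivika b corresponds to Savasa f between vowels (before a back vowel).
muyosun ~ moyoson, dobulmib ~ dofolmip — Rivika u corresponds to Savasa o after a consonant, before a consonant other than r, m, n, p, b, f, v.
vatemo ~ vasemo — Rivika t corresponds to Savasa s between vowels (before a front vowel).
Applying these to Rivika 'kobuten':
  kobuten → kofuten   (b→f between vowels (before a back vowel))
  kofuten → kofoten   (u→o after a consonant, before a consonant other than r, m, n, p, b, f, v)
  kofoten → kofosen   (t→s between vowels (before a front vowel))
So the Savasa cognate is 'kofosen'.

kofosen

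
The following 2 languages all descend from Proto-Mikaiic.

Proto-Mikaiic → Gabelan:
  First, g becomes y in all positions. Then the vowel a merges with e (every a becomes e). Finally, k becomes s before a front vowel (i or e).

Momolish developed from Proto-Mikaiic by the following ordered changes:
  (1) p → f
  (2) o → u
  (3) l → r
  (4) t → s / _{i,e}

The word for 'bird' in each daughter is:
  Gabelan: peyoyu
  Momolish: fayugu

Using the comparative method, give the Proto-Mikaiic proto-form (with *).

Position 1: Gabelan has p, Momolish has f. Gabelan preserves p here (none of its changes turn any other segment into p), so the proto-segment is *p.
Position 5: Gabelan has y, Momolish has g. Momolish preserves g here (none of its changes turn any other segment into g), so the proto-segment is *g.
Continuing position by position gives *payogu; check it forward:
Gabelan: start from *payogu.
  rule 1 (unconditioned shift): payogu → payoyu
  rule 2 (vowel merger): payoyu → peyoyu
  rule 3: no change — peyoyu
  ⇒ Gabelan peyoyu
Momolish: *payogu
  payogu → fayogu   [unconditioned shift]
  fayogu → fayugu   [vowel merger]
  fayugu (rule 3 does not apply)
  fayugu (rule 4 does not apply)
  giving Momolish fayugu.
Only *payogu yields all of Gabelan peyoyu, Momolish fayugu.

*payogu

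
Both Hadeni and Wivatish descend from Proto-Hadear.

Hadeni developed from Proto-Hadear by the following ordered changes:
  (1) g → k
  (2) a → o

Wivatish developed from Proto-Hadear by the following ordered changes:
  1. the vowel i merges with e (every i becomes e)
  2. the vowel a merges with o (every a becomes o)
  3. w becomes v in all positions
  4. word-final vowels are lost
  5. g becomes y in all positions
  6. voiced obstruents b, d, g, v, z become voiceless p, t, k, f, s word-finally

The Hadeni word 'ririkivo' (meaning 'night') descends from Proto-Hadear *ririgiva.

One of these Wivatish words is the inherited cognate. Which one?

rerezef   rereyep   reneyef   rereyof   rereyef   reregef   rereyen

rereyef

Wivatish: *ririgiva
  ririgiva → reregeva   [vowel merger]
  reregeva → reregevo   [vowel merger]
  reregevo (rule 3 does not apply)
  reregevo → reregev   [apocope]
  reregev → rereyev   [unconditioned shift]
  rereyev → rereyef   [final devoicing]
  giving Wivatish rereyef.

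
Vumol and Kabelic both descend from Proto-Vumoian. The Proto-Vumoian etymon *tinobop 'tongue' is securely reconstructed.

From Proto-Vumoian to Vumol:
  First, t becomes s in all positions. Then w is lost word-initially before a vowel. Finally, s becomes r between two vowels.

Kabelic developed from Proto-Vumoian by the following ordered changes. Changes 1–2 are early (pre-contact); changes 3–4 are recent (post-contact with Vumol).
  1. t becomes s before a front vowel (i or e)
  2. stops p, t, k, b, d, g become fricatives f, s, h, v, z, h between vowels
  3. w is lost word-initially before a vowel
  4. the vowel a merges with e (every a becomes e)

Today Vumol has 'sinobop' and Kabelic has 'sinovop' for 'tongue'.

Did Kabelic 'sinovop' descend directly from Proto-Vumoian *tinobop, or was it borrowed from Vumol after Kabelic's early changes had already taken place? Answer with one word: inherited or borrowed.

inherited

If inherited, *tinobop would pass through all of Kabelic's changes:
Kabelic: *tinobop
  tinobop → sinobop   [palatalisation]
  sinobop → sinovop   [intervocalic lenition]
  sinovop (rule 3 does not apply)
  sinovop (rule 4 does not apply)
  giving Kabelic sinovop.
If borrowed from Vumol 'sinobop' after the early changes, it would undergo only the recent ones:
  rule 3 (glide loss): no change (sinobop)
  rule 4 (vowel merger): no change (sinobop)
  ⇒ as a loan: sinobop
Kabelic 'sinovop' matches the inherited outcome exactly, so it is an inherited cognate, not a loan.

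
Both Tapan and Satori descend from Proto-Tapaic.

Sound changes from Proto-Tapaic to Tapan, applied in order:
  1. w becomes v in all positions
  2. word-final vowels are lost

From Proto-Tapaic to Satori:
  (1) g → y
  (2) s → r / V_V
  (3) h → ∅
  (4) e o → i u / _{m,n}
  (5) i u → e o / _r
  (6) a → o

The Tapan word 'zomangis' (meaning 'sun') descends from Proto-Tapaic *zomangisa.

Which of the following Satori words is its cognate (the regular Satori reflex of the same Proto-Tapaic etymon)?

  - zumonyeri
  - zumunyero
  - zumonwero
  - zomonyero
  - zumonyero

Satori: *zomangisa > zomanyisa > zomanyira > zumanyira > zumanyera > zumonyero  (by unconditioned shift, rhotacism, pre-nasal raising, pre-rhotic lowering, vowel merger)

zumonyero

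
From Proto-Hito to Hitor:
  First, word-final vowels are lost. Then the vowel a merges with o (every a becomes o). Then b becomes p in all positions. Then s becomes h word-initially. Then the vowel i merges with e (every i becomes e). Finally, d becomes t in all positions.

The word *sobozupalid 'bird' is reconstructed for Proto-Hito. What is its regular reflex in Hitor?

Hitor: start from *sobozupalid.
  rule 1: no change — sobozupalid
  rule 2 (vowel merger): sobozupalid → sobozupolid
  rule 3 (unconditioned shift): sobozupolid → sopozupolid
  rule 4 (debuccalisation): sopozupolid → hopozupolid
  rule 5 (vowel merger): hopozupolid → hopozupoled
  rule 6 (unconditioned shift): hopozupoled → hopozupolet
  ⇒ Hitor hopozupolet

hopozupolet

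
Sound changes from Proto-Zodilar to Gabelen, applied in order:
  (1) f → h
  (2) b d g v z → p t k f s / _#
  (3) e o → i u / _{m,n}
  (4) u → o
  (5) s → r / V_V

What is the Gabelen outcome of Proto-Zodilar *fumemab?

Gabelen: *fumemab
  fumemab → humemab   [unconditioned shift]
  humemab → humemap   [final devoicing]
  humemap → humimap   [pre-nasal raising]
  humimap → homimap   [vowel merger]
  homimap (rule 5 does not apply)
  giving Gabelen homimap.

homimap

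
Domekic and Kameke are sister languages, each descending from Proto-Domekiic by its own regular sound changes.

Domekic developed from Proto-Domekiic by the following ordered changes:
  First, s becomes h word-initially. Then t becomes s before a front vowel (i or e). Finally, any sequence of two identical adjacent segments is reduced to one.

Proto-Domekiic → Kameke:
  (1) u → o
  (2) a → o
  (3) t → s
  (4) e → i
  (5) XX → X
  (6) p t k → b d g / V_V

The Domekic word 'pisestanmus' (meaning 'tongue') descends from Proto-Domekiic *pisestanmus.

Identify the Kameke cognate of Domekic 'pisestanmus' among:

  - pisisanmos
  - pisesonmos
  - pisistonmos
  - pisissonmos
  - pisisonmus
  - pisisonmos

Kameke: *pisestanmus > pisestanmos > pisestonmos > pisessonmos > pisissonmos > pisisonmos  (by vowel merger, vowel merger, unconditioned shift, vowel merger, degemination)

pisisonmos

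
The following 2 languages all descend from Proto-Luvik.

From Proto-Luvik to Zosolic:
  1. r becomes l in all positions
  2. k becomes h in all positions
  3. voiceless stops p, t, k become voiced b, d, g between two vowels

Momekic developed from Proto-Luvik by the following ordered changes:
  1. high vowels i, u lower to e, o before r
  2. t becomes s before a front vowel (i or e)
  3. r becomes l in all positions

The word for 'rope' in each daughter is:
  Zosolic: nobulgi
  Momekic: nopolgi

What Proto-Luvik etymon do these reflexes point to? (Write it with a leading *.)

Position 3: Zosolic has b, Momekic has p. Momekic preserves p here (none of its changes turn any other segment into p), so the proto-segment is *p.
Position 4: Zosolic has u, Momekic has o. Zosolic preserves u here (none of its changes turn any other segment into u), so the proto-segment is *u.
Position 5: Zosolic has l, Momekic has l. Taking the neighbouring segments as reconstructed: Zosolic l could go back to *l or *r; Momekic l can only go back to *r — the one source consistent with every daughter is *r.
The remaining positions agree across the daughters. Check the candidate against every language:
Zosolic: start from *nopurgi.
  rule 1 (unconditioned shift): nopurgi → nopulgi
  rule 2: no change — nopulgi
  rule 3 (intervocalic voicing): nopulgi → nobulgi
  ⇒ Zosolic nobulgi
Momekic: start from *nopurgi.
  rule 1 (pre-rhotic lowering): nopurgi → noporgi
  rule 2: no change — noporgi
  rule 3 (unconditioned shift): noporgi → nopolgi
  ⇒ Momekic nopolgi
*nopurgi is the unique common source.

*nopurgi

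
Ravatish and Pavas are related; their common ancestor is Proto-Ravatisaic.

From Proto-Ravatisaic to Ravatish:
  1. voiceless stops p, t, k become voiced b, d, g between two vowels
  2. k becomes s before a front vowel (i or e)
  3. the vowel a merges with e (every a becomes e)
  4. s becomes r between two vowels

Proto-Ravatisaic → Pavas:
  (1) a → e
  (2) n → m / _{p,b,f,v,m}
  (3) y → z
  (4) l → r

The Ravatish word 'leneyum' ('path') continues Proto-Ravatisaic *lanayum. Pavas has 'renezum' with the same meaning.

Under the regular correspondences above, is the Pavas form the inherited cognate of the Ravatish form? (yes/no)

Derive the expected Pavas reflex of *lanayum:
Pavas: *lanayum
  lanayum → leneyum   [vowel merger]
  leneyum (rule 2 does not apply)
  leneyum → lenezum   [unconditioned shift]
  lenezum → renezum   [unconditioned shift]
  giving Pavas renezum.
Pavas 'renezum' matches the regular reflex exactly, so the pair is cognate.

yes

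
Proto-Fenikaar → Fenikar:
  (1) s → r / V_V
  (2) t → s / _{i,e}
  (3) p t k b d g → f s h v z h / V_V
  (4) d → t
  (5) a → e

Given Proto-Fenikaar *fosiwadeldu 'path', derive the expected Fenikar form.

foriwezeltu

Fenikar: *fosiwadeldu
  fosiwadeldu → foriwadeldu   [rhotacism]
  foriwadeldu (rule 2 does not apply)
  foriwadeldu → foriwazeldu   [intervocalic lenition]
  foriwazeldu → foriwazeltu   [unconditioned shift]
  foriwazeltu → foriwezeltu   [vowel merger]
  giving Fenikar foriwezeltu.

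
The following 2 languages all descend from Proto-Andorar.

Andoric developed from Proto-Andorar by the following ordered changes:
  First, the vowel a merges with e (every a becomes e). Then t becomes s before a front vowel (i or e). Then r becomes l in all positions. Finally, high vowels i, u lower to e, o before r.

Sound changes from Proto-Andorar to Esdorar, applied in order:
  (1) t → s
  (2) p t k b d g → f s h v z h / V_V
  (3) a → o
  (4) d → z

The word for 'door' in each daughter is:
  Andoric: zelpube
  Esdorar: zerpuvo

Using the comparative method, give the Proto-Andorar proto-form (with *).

Position 6: Andoric has b, Esdorar has v. Andoric preserves b here (none of its changes turn any other segment into b), so the proto-segment is *b.
Position 7: Andoric has e, Esdorar has o. Taking the neighbouring segments as reconstructed: Andoric e could go back to *a or *e; Esdorar o could go back to *a or *o — the one source consistent with every daughter is *a.
Position 3: Andoric has l, Esdorar has r. Esdorar preserves r here (none of its changes turn any other segment into r), so the proto-segment is *r.
The remaining positions agree across the daughters. Check the candidate against every language:
Andoric: start from *zerpuba.
  rule 1 (vowel merger): zerpuba → zerpube
  rule 2: no change — zerpube
  rule 3 (unconditioned shift): zerpube → zelpube
  rule 4: no change — zelpube
  ⇒ Andoric zelpube
Esdorar: *zerpuba
  zerpuba (rule 1 does not apply)
  zerpuba → zerpuva   [intervocalic lenition]
  zerpuva → zerpuvo   [vowel merger]
  zerpuvo (rule 4 does not apply)
  giving Esdorar zerpuvo.
No other proto-form is consistent with every reflex, so the reconstruction is *zerpuba.

*zerpuba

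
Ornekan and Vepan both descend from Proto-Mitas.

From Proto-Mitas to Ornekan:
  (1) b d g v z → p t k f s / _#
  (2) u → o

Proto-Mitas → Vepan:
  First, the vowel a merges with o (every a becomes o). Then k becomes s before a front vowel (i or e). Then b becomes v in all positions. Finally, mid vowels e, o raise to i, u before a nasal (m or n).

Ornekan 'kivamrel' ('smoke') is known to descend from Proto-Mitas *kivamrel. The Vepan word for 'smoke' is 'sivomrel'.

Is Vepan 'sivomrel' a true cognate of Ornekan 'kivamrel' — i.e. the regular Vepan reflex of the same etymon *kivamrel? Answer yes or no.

no

Derive the expected Vepan reflex of *kivamrel:
Vepan: start from *kivamrel.
  rule 1 (vowel merger): kivamrel → kivomrel
  rule 2 (palatalisation): kivomrel → sivomrel
  rule 3: no change — sivomrel
  rule 4 (pre-nasal raising): sivomrel → sivumrel
  ⇒ Vepan sivumrel
The regular Vepan reflex would be 'sivumrel', but the attested form is 'sivomrel'. The correspondence is irregular, so they are not cognates (the Vepan form has a different source).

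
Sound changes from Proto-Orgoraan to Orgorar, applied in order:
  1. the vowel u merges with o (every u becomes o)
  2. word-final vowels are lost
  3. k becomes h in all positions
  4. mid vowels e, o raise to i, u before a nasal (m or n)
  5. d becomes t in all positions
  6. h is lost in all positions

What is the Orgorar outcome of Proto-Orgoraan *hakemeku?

aime

Orgorar: start from *hakemeku.
  rule 1 (vowel merger): hakemeku → hakemeko
  rule 2 (apocope): hakemeko → hakemek
  rule 3 (unconditioned shift): hakemek → hahemeh
  rule 4 (pre-nasal raising): hahemeh → hahimeh
  rule 5: no change — hahimeh
  rule 6 (h-loss): hahimeh → aime
  ⇒ Orgorar aime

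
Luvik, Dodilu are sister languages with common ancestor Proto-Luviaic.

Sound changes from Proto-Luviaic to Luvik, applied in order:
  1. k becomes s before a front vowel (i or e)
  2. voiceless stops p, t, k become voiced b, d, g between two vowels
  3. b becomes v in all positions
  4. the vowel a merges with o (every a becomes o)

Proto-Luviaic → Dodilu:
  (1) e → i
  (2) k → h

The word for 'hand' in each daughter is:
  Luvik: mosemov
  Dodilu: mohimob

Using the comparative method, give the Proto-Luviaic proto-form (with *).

Position 4: Luvik has e, Dodilu has i. Luvik preserves e here (none of its changes turn any other segment into e), so the proto-segment is *e.
Position 7: Luvik has v, Dodilu has b. Dodilu preserves b here (none of its changes turn any other segment into b), so the proto-segment is *b.
Position 3: Luvik has s, Dodilu has h. Taking the neighbouring segments as reconstructed: Luvik s could go back to *k or *s; Dodilu h could go back to *k or *h — the one source consistent with every daughter is *k.
Continuing position by position gives *mokemob; check it forward:
Luvik: *mokemob > mosemob > mosemov  (by palatalisation, unconditioned shift)
Dodilu: start from *mokemob.
  rule 1 (vowel merger): mokemob → mokimob
  rule 2 (unconditioned shift): mokimob → mohimob
  ⇒ Dodilu mohimob
No other proto-form is consistent with every reflex, so the reconstruction is *mokemob.

*mokemob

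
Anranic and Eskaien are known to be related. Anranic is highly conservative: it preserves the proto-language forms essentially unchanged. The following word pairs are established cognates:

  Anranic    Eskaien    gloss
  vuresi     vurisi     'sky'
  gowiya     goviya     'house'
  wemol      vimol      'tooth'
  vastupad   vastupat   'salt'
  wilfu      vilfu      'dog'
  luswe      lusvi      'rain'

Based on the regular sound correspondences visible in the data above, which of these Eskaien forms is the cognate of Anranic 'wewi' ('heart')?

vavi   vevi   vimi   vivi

wemol ~ vimol — Anranic w corresponds to Eskaien v word-initially before a front vowel.
vuresi ~ vurisi — Anranic e corresponds to Eskaien i after a consonant, before a consonant other than r, m, n, p, b, f, v.
gowiya ~ goviya — Anranic w corresponds to Eskaien v between vowels (before a front vowel).
Applying these to Anranic 'wewi':
  wewi → vewi   (w→v word-initially before a front vowel)
  vewi → viwi   (e→i after a consonant, before a consonant other than r, m, n, p, b, f, v)
  viwi → vivi   (w→v between vowels (before a front vowel))
So the Eskaien cognate is 'vivi'.

vivi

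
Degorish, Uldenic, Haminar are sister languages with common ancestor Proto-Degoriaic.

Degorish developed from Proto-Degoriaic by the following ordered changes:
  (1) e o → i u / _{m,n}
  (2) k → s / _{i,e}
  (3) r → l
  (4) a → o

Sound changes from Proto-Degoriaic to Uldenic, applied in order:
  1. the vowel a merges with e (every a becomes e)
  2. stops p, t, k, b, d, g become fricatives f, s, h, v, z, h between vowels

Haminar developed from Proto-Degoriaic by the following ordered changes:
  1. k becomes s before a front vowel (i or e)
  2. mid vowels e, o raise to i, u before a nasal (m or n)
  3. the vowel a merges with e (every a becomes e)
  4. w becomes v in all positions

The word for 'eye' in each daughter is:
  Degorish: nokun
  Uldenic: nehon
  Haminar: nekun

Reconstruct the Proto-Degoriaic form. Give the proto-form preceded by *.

Position 3: Degorish has k, Uldenic has h, Haminar has k. Degorish preserves k here (none of its changes turn any other segment into k), so the proto-segment is *k.
Position 2: Degorish has o, Uldenic has e, Haminar has e. Taking the neighbouring segments as reconstructed: Degorish o could go back to *a or *o; Uldenic e could go back to *a or *e; Haminar e could go back to *a or *e — the one source consistent with every daughter is *a.
Verify the candidate proto-form against each daughter:
Degorish: start from *nakon.
  rule 1 (pre-nasal raising): nakon → nakun
  rule 2: no change — nakun
  rule 3: no change — nakun
  rule 4 (vowel merger): nakun → nokun
  ⇒ Degorish nokun
Uldenic: *nakon > nekon > nehon  (by vowel merger, intervocalic lenition)
Haminar: start from *nakon.
  rule 1: no change — nakon
  rule 2 (pre-nasal raising): nakon → nakun
  rule 3 (vowel merger): nakun → nekun
  rule 4: no change — nekun
  ⇒ Haminar nekun
No other proto-form is consistent with every reflex, so the reconstruction is *nakon.

*nakon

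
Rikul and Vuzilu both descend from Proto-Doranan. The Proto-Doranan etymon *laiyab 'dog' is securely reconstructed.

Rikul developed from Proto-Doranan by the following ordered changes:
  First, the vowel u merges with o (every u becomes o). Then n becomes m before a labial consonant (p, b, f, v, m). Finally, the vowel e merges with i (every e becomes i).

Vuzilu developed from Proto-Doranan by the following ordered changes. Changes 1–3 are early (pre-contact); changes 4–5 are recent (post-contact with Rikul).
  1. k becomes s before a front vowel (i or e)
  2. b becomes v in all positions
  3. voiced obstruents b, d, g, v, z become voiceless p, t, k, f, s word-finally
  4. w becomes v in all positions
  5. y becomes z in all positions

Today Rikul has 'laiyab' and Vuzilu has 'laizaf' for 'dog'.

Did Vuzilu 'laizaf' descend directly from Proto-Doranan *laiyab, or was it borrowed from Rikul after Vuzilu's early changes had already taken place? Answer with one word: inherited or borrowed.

inherited

If inherited, *laiyab would pass through all of Vuzilu's changes:
Vuzilu: *laiyab
  laiyab (rule 1 does not apply)
  laiyab → laiyav   [unconditioned shift]
  laiyav → laiyaf   [final devoicing]
  laiyaf (rule 4 does not apply)
  laiyaf → laizaf   [unconditioned shift]
  giving Vuzilu laizaf.
If borrowed from Rikul 'laiyab' after the early changes, it would undergo only the recent ones:
  rule 4 (unconditioned shift): no change (laiyab)
  rule 5 (unconditioned shift): laiyab → laizab
  ⇒ as a loan: laizab
Vuzilu 'laizaf' matches the inherited outcome exactly, so it is an inherited cognate, not a loan.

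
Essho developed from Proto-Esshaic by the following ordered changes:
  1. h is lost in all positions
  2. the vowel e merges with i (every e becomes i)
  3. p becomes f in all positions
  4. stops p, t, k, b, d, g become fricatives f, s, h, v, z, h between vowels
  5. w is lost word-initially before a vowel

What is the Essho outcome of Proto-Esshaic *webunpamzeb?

ivunfamzib

Essho: *webunpamzeb
  webunpamzeb (rule 1 does not apply)
  webunpamzeb → wibunpamzib   [vowel merger]
  wibunpamzib → wibunfamzib   [unconditioned shift]
  wibunfamzib → wivunfamzib   [intervocalic lenition]
  wivunfamzib → ivunfamzib   [glide loss]
  giving Essho ivunfamzib.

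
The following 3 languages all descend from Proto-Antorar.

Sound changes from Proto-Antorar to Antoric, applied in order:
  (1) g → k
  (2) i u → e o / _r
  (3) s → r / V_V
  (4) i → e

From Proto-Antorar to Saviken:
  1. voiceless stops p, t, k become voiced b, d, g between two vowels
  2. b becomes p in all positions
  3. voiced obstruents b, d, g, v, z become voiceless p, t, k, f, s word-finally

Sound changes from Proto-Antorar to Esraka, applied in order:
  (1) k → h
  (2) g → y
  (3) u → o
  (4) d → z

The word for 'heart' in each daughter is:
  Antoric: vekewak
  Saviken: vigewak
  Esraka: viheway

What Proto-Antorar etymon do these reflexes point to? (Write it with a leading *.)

Position 2: Antoric has e, Saviken has i, Esraka has i. Saviken preserves i here (none of its changes turn any other segment into i), so the proto-segment is *i.
Position 7: Antoric has k, Saviken has k, Esraka has y. Taking the neighbouring segments as reconstructed: Antoric k could go back to *k or *g; Saviken k could go back to *k or *g; Esraka y could go back to *g or *y — the one source consistent with every daughter is *g.
Position 3: Antoric has k, Saviken has g, Esraka has h. Taking the neighbouring segments as reconstructed: Antoric k could go back to *k or *g; Saviken g could go back to *k or *g; Esraka h could go back to *k or *h — the one source consistent with every daughter is *k.
Continuing position by position gives *vikewag; check it forward:
Antoric: *vikewag
  vikewag → vikewak   [unconditioned shift]
  vikewak (rule 2 does not apply)
  vikewak (rule 3 does not apply)
  vikewak → vekewak   [vowel merger]
  giving Antoric vekewak.
Saviken: *vikewag
  vikewag → vigewag   [intervocalic voicing]
  vigewag (rule 2 does not apply)
  vigewag → vigewak   [final devoicing]
  giving Saviken vigewak.
Esraka: *vikewag > vihewag > viheway  (by unconditioned shift, unconditioned shift)
*vikewag is the unique common source.

*vikewag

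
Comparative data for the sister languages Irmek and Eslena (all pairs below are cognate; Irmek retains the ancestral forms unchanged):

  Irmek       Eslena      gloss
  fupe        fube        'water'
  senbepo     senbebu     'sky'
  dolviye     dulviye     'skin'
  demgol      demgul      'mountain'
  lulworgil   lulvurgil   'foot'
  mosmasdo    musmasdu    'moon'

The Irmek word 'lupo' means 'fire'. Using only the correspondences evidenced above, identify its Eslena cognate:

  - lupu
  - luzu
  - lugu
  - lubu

senbepo ~ senbebu — Irmek p corresponds to Eslena b between vowels (before a back vowel).
senbepo ~ senbebu, mosmasdo ~ musmasdu — Irmek o corresponds to Eslena u word-finally.
Applying these to Irmek 'lupo':
  lupo → lubo   (p→b between vowels (before a back vowel))
  lubo → lubu   (o→u word-finally)
So the Eslena cognate is 'lubu'.

lubu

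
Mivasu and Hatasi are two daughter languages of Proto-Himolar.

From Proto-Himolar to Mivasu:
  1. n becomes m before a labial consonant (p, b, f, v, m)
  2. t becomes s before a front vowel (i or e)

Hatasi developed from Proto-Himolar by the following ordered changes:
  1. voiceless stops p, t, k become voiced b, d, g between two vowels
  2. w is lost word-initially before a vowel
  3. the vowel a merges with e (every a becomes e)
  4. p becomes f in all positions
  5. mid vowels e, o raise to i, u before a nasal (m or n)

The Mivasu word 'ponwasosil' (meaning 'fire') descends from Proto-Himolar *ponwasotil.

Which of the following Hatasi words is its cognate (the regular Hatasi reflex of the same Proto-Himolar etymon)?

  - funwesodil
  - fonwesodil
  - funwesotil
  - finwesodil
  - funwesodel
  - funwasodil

funwesodil

Hatasi: *ponwasotil > ponwasodil > ponwesodil > fonwesodil > funwesodil  (by intervocalic voicing, vowel merger, unconditioned shift, pre-nasal raising)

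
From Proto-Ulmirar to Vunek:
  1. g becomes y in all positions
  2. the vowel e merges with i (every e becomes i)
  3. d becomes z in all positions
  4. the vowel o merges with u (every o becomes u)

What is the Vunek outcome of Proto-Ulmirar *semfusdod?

Vunek: *semfusdod
  semfusdod (rule 1 does not apply)
  semfusdod → simfusdod   [vowel merger]
  simfusdod → simfuszoz   [unconditioned shift]
  simfuszoz → simfuszuz   [vowel merger]
  giving Vunek simfuszuz.

simfuszuz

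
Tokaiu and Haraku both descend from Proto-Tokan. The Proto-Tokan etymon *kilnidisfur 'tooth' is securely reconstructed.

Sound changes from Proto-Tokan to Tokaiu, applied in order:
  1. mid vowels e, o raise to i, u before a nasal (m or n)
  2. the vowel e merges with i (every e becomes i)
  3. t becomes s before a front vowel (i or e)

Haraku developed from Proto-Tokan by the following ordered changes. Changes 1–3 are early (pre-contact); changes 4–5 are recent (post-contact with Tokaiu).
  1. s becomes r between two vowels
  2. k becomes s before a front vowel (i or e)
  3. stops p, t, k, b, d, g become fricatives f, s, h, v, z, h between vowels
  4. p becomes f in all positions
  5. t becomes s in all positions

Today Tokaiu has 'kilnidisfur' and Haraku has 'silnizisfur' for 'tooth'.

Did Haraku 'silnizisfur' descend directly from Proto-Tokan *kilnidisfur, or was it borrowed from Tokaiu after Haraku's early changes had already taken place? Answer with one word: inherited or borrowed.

inherited

If inherited, *kilnidisfur would pass through all of Haraku's changes:
Haraku: *kilnidisfur > silnidisfur > silnizisfur  (by palatalisation, intervocalic lenition)
If borrowed from Tokaiu 'kilnidisfur' after the early changes, it would undergo only the recent ones:
  rule 4 (unconditioned shift): no change (kilnidisfur)
  rule 5 (unconditioned shift): no change (kilnidisfur)
  ⇒ as a loan: kilnidisfur
Haraku 'silnizisfur' matches the inherited outcome exactly, so it is an inherited cognate, not a loan.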